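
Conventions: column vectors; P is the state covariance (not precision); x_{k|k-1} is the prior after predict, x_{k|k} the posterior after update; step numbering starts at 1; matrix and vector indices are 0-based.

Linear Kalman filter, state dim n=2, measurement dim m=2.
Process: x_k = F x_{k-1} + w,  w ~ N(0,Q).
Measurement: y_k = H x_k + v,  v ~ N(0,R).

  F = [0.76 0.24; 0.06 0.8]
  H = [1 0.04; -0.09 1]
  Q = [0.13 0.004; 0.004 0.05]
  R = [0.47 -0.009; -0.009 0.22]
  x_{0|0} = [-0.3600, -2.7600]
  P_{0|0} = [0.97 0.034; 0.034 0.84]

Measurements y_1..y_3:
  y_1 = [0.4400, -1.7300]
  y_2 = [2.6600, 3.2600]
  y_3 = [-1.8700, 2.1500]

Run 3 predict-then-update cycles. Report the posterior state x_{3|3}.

step 1: x^-=[-0.9360, -2.2296]  P^-=[0.7511 0.2307; 0.2307 0.5944]  S=[1.2405 0.1770; 0.1770 0.7789]  K=[0.6026 0.0724; 0.1034 0.7129]  nu=[1.4652, 0.4154]  x^+=[-0.0230, -1.7820]  P^+=[0.2811 0.0358; 0.0358 0.1591]
step 2: x^-=[-0.4452, -1.4270]  P^-=[0.3146 0.0697; 0.0697 0.1563]  S=[0.7904 0.0383; 0.0383 0.3663]  K=[0.3981 0.0712; 0.0766 0.4015]  nu=[3.1623, 4.6469]  x^+=[1.1445, 0.6811]  P^+=[0.1853 0.0288; 0.0288 0.0902]
step 3: x^-=[1.0333, 0.6135]  P^-=[0.2527 0.0477; 0.0477 0.1112]  S=[0.7267 0.0202; 0.0202 0.3246]  K=[0.3489 0.0551; 0.0627 0.3254]  nu=[-2.9278, 1.6295]  x^+=[0.1017, 0.9602]  P^+=[0.1625 0.0236; 0.0236 0.0731]

x_post = [0.1017, 0.9602]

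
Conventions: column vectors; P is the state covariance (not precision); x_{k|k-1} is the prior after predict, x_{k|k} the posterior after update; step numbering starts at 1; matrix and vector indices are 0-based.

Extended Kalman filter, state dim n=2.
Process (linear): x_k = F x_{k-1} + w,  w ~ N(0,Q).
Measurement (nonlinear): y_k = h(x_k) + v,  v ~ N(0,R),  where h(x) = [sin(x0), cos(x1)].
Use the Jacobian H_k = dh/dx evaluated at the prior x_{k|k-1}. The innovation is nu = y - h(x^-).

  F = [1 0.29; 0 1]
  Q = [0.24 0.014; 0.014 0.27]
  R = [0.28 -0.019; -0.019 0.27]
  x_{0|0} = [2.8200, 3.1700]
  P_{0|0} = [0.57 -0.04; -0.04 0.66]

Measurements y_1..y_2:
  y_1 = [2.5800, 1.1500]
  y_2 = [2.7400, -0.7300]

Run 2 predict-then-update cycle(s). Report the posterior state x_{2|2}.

step 1: x^-=[3.7393, 3.1700]  P^-=[0.8423 0.1654; 0.1654 0.9300]  H_jac=[-0.8266 0.0000; 0.0000 0.0284]  S=[0.8556 -0.0229; -0.0229 0.2708]  K=[-0.8152 -0.0515; -0.1576 0.0842]  nu=[3.1427, 2.1496]  x^+=[1.0665, 2.8559]  P^+=[0.2749 0.0553; 0.0553 0.9062]
step 2: x^-=[1.8947, 2.8559]  P^-=[0.6232 0.3321; 0.3321 1.1762]  H_jac=[-0.3183 0.0000; 0.0000 -0.2818]  S=[0.3431 0.0108; 0.0108 0.3634]  K=[-0.5706 -0.2406; -0.2797 -0.9038]  nu=[1.7920, 0.2295]  x^+=[0.8171, 2.1474]  P^+=[0.4875 0.1921; 0.1921 0.8471]

x_post = [0.8171, 2.1474]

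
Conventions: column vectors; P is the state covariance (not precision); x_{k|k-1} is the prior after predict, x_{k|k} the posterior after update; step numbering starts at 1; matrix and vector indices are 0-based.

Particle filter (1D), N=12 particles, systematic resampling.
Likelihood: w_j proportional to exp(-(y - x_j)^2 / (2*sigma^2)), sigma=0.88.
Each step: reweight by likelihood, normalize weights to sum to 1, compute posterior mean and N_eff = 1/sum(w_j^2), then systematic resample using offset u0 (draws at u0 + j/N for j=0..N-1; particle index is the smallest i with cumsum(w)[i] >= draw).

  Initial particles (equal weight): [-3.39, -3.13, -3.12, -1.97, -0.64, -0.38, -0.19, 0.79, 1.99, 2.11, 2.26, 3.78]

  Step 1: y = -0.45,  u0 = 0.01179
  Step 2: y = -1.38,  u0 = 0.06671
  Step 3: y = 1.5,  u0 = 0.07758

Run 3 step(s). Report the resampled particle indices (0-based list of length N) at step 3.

resampled_idx = [2, 4, 5, 6, 7, 8, 9, 9, 10, 10, 11, 11]

step 1: w=[0.0010, 0.0027, 0.0028, 0.0626, 0.2718, 0.2773, 0.2663, 0.1031, 0.0060, 0.0040, 0.0024, 0.0000]  mean=-0.3666  Neff=4.2321  idx=[3, 4, 4, 4, 5, 5, 5, 5, 6, 6, 6, 7]
step 2: w=[0.1277, 0.1123, 0.1123, 0.1123, 0.0839, 0.0839, 0.0839, 0.0839, 0.0641, 0.0641, 0.0641, 0.0076]  mean=-0.6252  Neff=10.5639  idx=[0, 1, 1, 2, 3, 4, 5, 6, 7, 8, 9, 10]
step 3: w=[0.0004, 0.0476, 0.0476, 0.0476, 0.0476, 0.0935, 0.0935, 0.0935, 0.0935, 0.1450, 0.1450, 0.1450]  mean=-0.3475  Neff=9.3353  idx=[2, 4, 5, 6, 7, 8, 9, 9, 10, 10, 11, 11]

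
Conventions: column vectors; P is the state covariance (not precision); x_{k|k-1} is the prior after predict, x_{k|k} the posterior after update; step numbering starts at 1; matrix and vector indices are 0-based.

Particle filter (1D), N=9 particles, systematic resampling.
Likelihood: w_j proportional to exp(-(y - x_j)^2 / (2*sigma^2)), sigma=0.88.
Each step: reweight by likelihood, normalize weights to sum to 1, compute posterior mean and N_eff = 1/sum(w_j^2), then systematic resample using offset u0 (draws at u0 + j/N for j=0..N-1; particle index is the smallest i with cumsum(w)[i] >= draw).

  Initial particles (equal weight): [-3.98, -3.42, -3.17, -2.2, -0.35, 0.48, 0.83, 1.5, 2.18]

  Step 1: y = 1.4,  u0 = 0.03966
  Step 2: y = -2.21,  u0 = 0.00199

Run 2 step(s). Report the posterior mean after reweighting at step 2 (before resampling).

post_mean = -0.2304

step 1: w=[0.0000, 0.0000, 0.0000, 0.0001, 0.0433, 0.1811, 0.2536, 0.3108, 0.2112]  mean=1.2086  Neff=4.1641  idx=[4, 5, 6, 6, 7, 7, 7, 8, 8]
step 2: w=[0.8779, 0.0766, 0.0210, 0.0210, 0.0011, 0.0011, 0.0011, 0.0000, 0.0000]  mean=-0.2304  Neff=1.2862  idx=[0, 0, 0, 0, 0, 0, 0, 0, 1]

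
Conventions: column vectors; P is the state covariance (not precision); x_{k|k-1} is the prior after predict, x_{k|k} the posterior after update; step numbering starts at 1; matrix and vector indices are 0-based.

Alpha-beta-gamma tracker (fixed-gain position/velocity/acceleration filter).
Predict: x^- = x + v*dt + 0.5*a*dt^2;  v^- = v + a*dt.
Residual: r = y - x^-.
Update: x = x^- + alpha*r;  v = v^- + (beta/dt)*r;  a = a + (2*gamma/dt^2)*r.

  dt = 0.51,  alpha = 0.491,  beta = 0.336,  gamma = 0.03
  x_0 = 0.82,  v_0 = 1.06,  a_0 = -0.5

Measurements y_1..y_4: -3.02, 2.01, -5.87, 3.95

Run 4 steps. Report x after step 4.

x_post = -0.7774

step 1: x_pred=1.2956  r=-4.3156  x^+=-0.8234  v^+=-2.0382  a^+=-1.4955
step 2: x_pred=-2.0573  r=4.0673  x^+=-0.0603  v^+=-0.1213  a^+=-0.5573
step 3: x_pred=-0.1946  r=-5.6754  x^+=-2.9812  v^+=-4.1445  a^+=-1.8665
step 4: x_pred=-5.3377  r=9.2877  x^+=-0.7774  v^+=1.0225  a^+=0.2760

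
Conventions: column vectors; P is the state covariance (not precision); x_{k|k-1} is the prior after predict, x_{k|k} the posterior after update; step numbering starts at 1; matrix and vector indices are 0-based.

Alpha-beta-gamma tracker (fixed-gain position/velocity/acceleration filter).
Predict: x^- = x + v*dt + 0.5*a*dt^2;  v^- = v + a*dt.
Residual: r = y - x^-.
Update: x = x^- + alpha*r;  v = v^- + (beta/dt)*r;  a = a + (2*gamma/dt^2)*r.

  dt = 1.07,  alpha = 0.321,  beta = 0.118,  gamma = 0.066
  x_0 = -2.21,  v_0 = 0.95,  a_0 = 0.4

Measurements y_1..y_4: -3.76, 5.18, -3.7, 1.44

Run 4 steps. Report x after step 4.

x_post = 2.5743

step 1: x_pred=-0.9645  r=-2.7955  x^+=-1.8619  v^+=1.0697  a^+=0.0777
step 2: x_pred=-0.6728  r=5.8528  x^+=1.2060  v^+=1.7983  a^+=0.7525
step 3: x_pred=3.5609  r=-7.2609  x^+=1.2301  v^+=1.8027  a^+=-0.0846
step 4: x_pred=3.1106  r=-1.6706  x^+=2.5743  v^+=1.5279  a^+=-0.2773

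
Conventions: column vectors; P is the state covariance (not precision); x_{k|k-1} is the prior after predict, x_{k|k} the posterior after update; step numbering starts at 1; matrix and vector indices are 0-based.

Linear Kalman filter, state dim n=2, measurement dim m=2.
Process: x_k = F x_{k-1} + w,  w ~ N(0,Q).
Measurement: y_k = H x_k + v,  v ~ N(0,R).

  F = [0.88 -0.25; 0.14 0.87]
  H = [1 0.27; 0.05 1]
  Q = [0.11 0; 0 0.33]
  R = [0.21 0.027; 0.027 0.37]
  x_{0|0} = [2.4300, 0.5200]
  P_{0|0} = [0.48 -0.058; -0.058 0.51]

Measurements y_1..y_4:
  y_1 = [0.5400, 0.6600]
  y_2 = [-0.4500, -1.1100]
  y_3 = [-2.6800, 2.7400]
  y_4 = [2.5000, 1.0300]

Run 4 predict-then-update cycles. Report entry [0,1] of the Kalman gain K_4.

step 1: x^-=[2.0084, 0.7926]  P^-=[0.5391 -0.0942; -0.0942 0.7113]  S=[0.7501 0.1506; 0.1506 1.0732]  K=[0.7176 -0.1633; -0.0017 0.6586]  nu=[-1.6824, -0.2330]  x^+=[0.8392, 0.6420]  P^+=[0.1595 -0.0490; -0.0490 0.2461]
step 2: x^-=[0.5780, 0.6760]  P^-=[0.2705 -0.0697; -0.0697 0.5075]  S=[0.4798 0.1069; 0.1069 0.8712]  K=[0.5540 -0.1325; 0.0117 0.5771]  nu=[-1.2105, -1.8149]  x^+=[0.1478, -0.3855]  P^+=[0.1236 -0.0402; -0.0402 0.2158]
step 3: x^-=[0.2264, -0.3147]  P^-=[0.2369 -0.0611; -0.0611 0.4860]  S=[0.4494 0.1081; 0.1081 0.8505]  K=[0.5204 -0.1241; 0.0200 0.5653]  nu=[-2.8214, 3.0434]  x^+=[-1.6195, 1.3493]  P^+=[0.1161 -0.0377; -0.0377 0.2116]
step 4: x^-=[-1.7625, 0.9472]  P^-=[0.2297 -0.0592; -0.0592 0.4832]  S=[0.4429 0.1089; 0.1089 0.8479]  K=[0.5125 -0.1222; 0.0222 0.5636]  nu=[4.0068, 0.1709]  x^+=[0.2702, 1.1326]  P^+=[0.1143 -0.0371; -0.0371 0.2110]

K[0,1] = -0.1222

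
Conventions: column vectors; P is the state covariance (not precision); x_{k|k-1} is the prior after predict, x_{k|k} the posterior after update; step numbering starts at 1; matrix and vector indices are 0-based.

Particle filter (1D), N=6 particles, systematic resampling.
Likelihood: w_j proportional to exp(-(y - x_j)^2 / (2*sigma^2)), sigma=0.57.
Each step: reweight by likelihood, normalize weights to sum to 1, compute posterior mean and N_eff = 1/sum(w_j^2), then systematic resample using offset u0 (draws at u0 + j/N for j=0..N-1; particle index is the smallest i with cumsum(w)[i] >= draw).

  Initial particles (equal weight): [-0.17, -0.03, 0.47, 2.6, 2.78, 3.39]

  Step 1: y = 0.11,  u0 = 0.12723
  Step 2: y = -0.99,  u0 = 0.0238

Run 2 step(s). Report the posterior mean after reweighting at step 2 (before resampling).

post_mean = -0.0787

step 1: w=[0.3312, 0.3626, 0.3061, 0.0000, 0.0000, 0.0000]  mean=0.0768  Neff=2.9859  idx=[0, 0, 1, 1, 2, 2]
step 2: w=[0.2797, 0.2797, 0.1906, 0.1906, 0.0296, 0.0296]  mean=-0.0787  Neff=4.3298  idx=[0, 0, 1, 1, 2, 3]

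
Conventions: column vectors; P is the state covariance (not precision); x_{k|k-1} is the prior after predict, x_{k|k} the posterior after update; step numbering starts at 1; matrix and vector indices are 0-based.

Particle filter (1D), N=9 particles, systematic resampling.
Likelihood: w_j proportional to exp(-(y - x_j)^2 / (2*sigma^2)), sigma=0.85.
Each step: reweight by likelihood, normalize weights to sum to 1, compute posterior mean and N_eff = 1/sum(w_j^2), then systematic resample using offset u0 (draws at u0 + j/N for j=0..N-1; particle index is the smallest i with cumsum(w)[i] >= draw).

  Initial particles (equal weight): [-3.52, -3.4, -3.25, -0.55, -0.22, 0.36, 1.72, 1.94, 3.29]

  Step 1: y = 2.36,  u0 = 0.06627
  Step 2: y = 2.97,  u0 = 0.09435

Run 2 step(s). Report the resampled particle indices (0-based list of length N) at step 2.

step 1: w=[0.0000, 0.0000, 0.0000, 0.0013, 0.0044, 0.0277, 0.3328, 0.3910, 0.2428]  mean=2.1381  Neff=3.0924  idx=[6, 6, 6, 7, 7, 7, 7, 8, 8]
step 2: w=[0.0707, 0.0707, 0.0707, 0.1000, 0.1000, 0.1000, 0.1000, 0.1941, 0.1941]  mean=2.4174  Neff=7.6756  idx=[1, 2, 4, 5, 6, 7, 7, 8, 8]

resampled_idx = [1, 2, 4, 5, 6, 7, 7, 8, 8]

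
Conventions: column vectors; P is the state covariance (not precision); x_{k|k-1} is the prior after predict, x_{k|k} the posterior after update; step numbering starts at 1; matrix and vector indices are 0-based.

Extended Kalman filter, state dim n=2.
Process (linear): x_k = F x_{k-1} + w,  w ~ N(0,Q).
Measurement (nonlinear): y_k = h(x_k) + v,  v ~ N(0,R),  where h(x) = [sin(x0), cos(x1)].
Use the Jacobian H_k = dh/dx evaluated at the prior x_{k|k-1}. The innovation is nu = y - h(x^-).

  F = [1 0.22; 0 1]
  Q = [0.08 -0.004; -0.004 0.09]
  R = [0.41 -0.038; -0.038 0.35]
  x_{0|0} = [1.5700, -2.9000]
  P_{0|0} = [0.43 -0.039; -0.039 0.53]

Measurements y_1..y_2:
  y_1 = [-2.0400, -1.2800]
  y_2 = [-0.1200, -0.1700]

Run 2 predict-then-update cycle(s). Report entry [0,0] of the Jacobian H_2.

H_jac[0,0] = 0.2623

step 1: x^-=[0.9320, -2.9000]  P^-=[0.5185 0.0736; 0.0736 0.6200]  H_jac=[0.5962 0.0000; 0.0000 0.2392]  S=[0.5943 -0.0275; -0.0275 0.3855]  K=[0.5240 0.0831; 0.0919 0.3914]  nu=[-2.8428, -0.3090]  x^+=[-0.5833, -3.2823]  P^+=[0.3550 0.0383; 0.0383 0.5579]
step 2: x^-=[-1.3054, -3.2823]  P^-=[0.4789 0.1570; 0.1570 0.6479]  H_jac=[0.2623 0.0000; 0.0000 -0.1403]  S=[0.4429 -0.0438; -0.0438 0.3627]  K=[0.2809 -0.0268; 0.0690 -0.2422]  nu=[0.8450, 0.8201]  x^+=[-1.0901, -3.4226]  P^+=[0.4430 0.1430; 0.1430 0.6231]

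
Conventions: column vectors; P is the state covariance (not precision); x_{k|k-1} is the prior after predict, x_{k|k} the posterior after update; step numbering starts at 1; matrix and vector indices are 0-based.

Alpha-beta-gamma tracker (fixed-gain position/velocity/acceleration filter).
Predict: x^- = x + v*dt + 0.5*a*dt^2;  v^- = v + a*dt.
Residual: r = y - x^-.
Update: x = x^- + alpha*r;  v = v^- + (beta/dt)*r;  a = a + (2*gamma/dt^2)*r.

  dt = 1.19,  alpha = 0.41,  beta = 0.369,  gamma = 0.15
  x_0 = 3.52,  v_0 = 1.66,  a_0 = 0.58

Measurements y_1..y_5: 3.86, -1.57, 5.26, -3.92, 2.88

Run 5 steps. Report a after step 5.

step 1: x_pred=5.9061  r=-2.0461  x^+=5.0672  v^+=1.7157  a^+=0.1465
step 2: x_pred=7.2127  r=-8.7827  x^+=3.6118  v^+=-0.8332  a^+=-1.7141
step 3: x_pred=1.4066  r=3.8534  x^+=2.9865  v^+=-1.6781  a^+=-0.8977
step 4: x_pred=0.3539  r=-4.2739  x^+=-1.3984  v^+=-4.0717  a^+=-1.8031
step 5: x_pred=-7.5204  r=10.4004  x^+=-3.2562  v^+=-2.9924  a^+=0.4002

a_post = 0.4002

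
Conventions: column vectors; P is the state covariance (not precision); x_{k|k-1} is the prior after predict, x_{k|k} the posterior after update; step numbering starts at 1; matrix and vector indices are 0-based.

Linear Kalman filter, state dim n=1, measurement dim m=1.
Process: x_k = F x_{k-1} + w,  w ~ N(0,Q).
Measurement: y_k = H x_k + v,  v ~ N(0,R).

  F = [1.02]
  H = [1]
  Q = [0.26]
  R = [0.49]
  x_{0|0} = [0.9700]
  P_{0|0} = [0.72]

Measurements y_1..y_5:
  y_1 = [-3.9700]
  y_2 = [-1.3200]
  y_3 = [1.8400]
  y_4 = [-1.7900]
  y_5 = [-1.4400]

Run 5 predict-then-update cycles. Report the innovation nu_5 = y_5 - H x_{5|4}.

step 1: x^-=[0.9894]  P^-=[1.0091]  S=[1.4991]  K=[0.6731]  nu=[-4.9594]  x^+=[-2.3489]  P^+=[0.3298]
step 2: x^-=[-2.3959]  P^-=[0.6032]  S=[1.0932]  K=[0.5518]  nu=[1.0759]  x^+=[-1.8023]  P^+=[0.2704]
step 3: x^-=[-1.8383]  P^-=[0.5413]  S=[1.0313]  K=[0.5249]  nu=[3.6783]  x^+=[0.0923]  P^+=[0.2572]
step 4: x^-=[0.0941]  P^-=[0.5276]  S=[1.0176]  K=[0.5185]  nu=[-1.8841]  x^+=[-0.8827]  P^+=[0.2540]
step 5: x^-=[-0.9004]  P^-=[0.5243]  S=[1.0143]  K=[0.5169]  nu=[-0.5396]  x^+=[-1.1793]  P^+=[0.2533]

innov = [-0.5396]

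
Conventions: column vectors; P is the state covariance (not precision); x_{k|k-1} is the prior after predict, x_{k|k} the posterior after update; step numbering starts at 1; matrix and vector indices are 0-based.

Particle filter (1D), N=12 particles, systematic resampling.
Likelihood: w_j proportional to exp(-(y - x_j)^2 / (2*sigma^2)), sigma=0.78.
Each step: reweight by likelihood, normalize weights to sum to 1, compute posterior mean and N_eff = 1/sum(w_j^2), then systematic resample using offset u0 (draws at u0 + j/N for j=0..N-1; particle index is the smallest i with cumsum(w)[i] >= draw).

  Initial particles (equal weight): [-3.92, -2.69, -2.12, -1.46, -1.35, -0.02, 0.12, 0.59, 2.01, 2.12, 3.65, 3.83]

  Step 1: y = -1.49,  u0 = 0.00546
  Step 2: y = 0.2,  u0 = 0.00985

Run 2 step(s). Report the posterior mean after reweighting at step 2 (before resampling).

post_mean = -0.6842

step 1: w=[0.0023, 0.0918, 0.2163, 0.2996, 0.2950, 0.0508, 0.0356, 0.0086, 0.0000, 0.0000, 0.0000, 0.0000]  mean=-1.5420  Neff=4.2388  idx=[1, 1, 2, 2, 3, 3, 3, 3, 4, 4, 4, 5]
step 2: w=[0.0006, 0.0006, 0.0066, 0.0066, 0.0571, 0.0571, 0.0571, 0.0571, 0.0763, 0.0763, 0.0763, 0.5283]  mean=-0.6842  Neff=3.2289  idx=[3, 5, 6, 8, 9, 10, 11, 11, 11, 11, 11, 11]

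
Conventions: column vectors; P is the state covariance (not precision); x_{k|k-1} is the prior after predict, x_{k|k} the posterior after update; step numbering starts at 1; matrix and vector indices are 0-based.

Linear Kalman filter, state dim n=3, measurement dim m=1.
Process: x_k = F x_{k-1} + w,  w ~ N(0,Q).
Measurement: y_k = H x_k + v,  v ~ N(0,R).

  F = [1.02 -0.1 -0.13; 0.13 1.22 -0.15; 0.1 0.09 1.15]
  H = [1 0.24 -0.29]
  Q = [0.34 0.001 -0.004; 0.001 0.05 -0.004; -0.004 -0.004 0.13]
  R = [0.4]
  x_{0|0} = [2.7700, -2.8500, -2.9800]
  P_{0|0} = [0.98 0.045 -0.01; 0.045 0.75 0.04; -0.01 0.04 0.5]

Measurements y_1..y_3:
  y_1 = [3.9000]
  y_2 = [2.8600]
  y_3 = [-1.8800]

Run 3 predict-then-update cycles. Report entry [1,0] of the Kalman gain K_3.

K[1,0] = -0.0722

step 1: x^-=[3.4978, -2.6699, -3.4065]  P^-=[1.3701 0.1006 0.0015; 0.1006 1.1941 0.0651; 0.0015 0.0651 0.8139]  S=[1.9456]  K=[0.7164; 0.1893; -0.1125]  nu=[0.0551]  x^+=[3.5373, -2.6595, -3.4127]  P^+=[0.3716 -0.1633 0.1583; -0.1633 1.1244 0.1065; 0.1583 0.1065 0.7893]
step 2: x^-=[4.3176, -2.2728, -3.8102]  P^-=[0.7453 -0.3147 0.0626; -0.3147 1.6507 0.1356; 0.0626 0.1356 1.2422]  S=[1.1386]  K=[0.5723; 0.0370; -0.2328]  nu=[-2.0171]  x^+=[3.1632, -2.3474, -3.3406]  P^+=[0.3724 -0.3388 0.2143; -0.3388 1.6491 0.1454; 0.2143 0.1454 1.1804]
step 3: x^-=[3.8955, -1.9515, -3.7366]  P^-=[0.7799 -0.6023 0.0451; -0.6023 2.3684 0.1639; 0.0451 0.1639 1.7815]  S=[1.1281]  K=[0.5516; -0.0722; -0.3831]  nu=[-6.3908]  x^+=[0.3701, -1.4901, -1.2882]  P^+=[0.4367 -0.5574 0.2835; -0.5574 2.3625 0.1327; 0.2835 0.1327 1.6159]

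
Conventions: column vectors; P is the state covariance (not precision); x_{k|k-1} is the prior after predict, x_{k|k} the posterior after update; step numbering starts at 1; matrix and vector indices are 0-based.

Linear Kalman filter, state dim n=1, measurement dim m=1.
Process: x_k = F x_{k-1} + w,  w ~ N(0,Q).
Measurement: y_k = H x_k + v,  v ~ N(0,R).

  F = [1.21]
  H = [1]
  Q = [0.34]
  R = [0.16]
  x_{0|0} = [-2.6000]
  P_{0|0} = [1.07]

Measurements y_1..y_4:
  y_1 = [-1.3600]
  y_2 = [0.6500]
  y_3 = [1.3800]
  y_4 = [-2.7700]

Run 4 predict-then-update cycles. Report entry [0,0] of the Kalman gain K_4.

K[0,0] = 0.7645

step 1: x^-=[-3.1460]  P^-=[1.9066]  S=[2.0666]  K=[0.9226]  nu=[1.7860]  x^+=[-1.4983]  P^+=[0.1476]
step 2: x^-=[-1.8129]  P^-=[0.5561]  S=[0.7161]  K=[0.7766]  nu=[2.4629]  x^+=[0.0997]  P^+=[0.1243]
step 3: x^-=[0.1207]  P^-=[0.5219]  S=[0.6819]  K=[0.7654]  nu=[1.2593]  x^+=[1.0845]  P^+=[0.1225]
step 4: x^-=[1.3123]  P^-=[0.5193]  S=[0.6793]  K=[0.7645]  nu=[-4.0823]  x^+=[-1.8085]  P^+=[0.1223]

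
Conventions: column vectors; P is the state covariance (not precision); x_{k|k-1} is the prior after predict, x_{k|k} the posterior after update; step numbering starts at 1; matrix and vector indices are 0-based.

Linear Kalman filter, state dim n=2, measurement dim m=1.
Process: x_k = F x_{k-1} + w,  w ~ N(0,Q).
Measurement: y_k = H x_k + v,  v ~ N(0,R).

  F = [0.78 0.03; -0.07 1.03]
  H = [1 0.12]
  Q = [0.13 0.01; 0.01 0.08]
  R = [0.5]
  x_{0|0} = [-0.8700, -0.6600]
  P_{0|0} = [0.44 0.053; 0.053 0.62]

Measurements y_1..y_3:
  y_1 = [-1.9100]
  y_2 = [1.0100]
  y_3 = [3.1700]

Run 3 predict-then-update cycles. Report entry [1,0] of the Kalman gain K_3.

step 1: x^-=[-0.6984, -0.6189]  P^-=[0.4007 0.0476; 0.0476 0.7323]  S=[0.9227]  K=[0.4405; 0.1468]  nu=[-1.1373]  x^+=[-1.1994, -0.7859]  P^+=[0.2217 -0.0121; -0.0121 0.7124]
step 2: x^-=[-0.9591, -0.7255]  P^-=[0.2650 0.0102; 0.0102 0.8386]  S=[0.7795]  K=[0.3415; 0.1422]  nu=[2.0562]  x^+=[-0.2570, -0.4331]  P^+=[0.1741 -0.0276; -0.0276 0.8228]
step 3: x^-=[-0.2134, -0.4281]  P^-=[0.2353 0.0038; 0.0038 0.9578]  S=[0.7500]  K=[0.3144; 0.1583]  nu=[3.4348]  x^+=[0.8664, 0.1156]  P^+=[0.1612 -0.0335; -0.0335 0.9390]

K[1,0] = 0.1583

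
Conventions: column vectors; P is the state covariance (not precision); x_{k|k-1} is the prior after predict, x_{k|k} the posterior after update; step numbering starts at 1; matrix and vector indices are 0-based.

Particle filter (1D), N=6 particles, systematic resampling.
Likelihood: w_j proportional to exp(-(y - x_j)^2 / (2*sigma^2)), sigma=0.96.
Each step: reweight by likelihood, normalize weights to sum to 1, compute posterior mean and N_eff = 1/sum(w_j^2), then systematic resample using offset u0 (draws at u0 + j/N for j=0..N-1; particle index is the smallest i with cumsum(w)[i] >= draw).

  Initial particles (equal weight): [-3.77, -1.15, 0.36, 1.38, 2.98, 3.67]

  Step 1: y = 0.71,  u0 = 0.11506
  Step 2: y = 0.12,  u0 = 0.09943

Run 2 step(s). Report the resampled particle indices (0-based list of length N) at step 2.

step 1: w=[0.0000, 0.0788, 0.4817, 0.4036, 0.0314, 0.0044]  mean=0.7497  Neff=2.4866  idx=[2, 2, 2, 3, 3, 3]
step 2: w=[0.2321, 0.2321, 0.2321, 0.1012, 0.1012, 0.1012]  mean=0.6697  Neff=5.1982  idx=[0, 1, 1, 2, 3, 5]

resampled_idx = [0, 1, 1, 2, 3, 5]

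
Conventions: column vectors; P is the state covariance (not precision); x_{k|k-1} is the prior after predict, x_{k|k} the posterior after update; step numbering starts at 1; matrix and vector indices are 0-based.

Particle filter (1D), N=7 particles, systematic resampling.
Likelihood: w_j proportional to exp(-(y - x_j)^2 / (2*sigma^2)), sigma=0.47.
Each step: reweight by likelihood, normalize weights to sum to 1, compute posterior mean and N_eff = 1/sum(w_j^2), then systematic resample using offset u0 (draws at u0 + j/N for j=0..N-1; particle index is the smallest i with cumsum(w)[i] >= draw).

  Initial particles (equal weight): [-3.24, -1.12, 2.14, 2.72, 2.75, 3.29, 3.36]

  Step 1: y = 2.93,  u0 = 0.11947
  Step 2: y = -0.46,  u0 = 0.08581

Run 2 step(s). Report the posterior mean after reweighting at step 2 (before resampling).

step 1: w=[0.0000, 0.0000, 0.0699, 0.2599, 0.2669, 0.2142, 0.1890]  mean=2.9305  Neff=4.4384  idx=[3, 3, 4, 4, 5, 6, 6]
step 2: w=[0.3034, 0.3034, 0.1966, 0.1966, 0.0000, 0.0000, 0.0000]  mean=2.7318  Neff=3.8259  idx=[0, 0, 1, 1, 2, 2, 3]

post_mean = 2.7318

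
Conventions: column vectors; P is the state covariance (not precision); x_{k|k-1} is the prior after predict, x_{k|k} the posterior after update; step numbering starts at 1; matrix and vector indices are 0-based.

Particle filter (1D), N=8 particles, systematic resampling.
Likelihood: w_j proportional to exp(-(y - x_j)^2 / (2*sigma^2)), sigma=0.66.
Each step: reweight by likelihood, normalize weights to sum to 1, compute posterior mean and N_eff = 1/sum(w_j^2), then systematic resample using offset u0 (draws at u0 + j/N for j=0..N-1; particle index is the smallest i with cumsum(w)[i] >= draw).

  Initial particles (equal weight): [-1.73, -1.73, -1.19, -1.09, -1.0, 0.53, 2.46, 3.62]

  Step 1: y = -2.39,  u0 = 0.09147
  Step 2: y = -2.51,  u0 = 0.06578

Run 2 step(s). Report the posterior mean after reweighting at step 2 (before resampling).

step 1: w=[0.3660, 0.3660, 0.1156, 0.0867, 0.0657, 0.0000, 0.0000, 0.0000]  mean=-1.5641  Neff=3.4118  idx=[0, 0, 0, 1, 1, 1, 2, 4]
step 2: w=[0.1558, 0.1558, 0.1558, 0.1558, 0.1558, 0.1558, 0.0424, 0.0229]  mean=-1.6904  Neff=6.7593  idx=[0, 1, 2, 2, 3, 4, 5, 6]

post_mean = -1.6904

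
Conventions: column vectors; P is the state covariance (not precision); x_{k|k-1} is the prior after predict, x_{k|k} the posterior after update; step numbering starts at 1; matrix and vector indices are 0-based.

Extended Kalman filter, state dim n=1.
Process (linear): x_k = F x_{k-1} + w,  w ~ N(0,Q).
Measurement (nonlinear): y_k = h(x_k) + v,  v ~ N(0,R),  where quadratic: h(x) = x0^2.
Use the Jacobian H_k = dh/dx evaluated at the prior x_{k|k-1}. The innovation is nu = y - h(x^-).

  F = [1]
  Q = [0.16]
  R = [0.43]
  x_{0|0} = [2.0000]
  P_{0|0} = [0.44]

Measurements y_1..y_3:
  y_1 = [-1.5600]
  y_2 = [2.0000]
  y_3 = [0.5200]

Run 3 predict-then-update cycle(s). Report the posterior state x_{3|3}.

step 1: x^-=[2.0000]  P^-=[0.6000]  H_jac=[4.0000]  S=[10.0300]  K=[0.2393]  nu=[-5.5600]  x^+=[0.6696]  P^+=[0.0257]
step 2: x^-=[0.6696]  P^-=[0.1857]  H_jac=[1.3392]  S=[0.7631]  K=[0.3259]  nu=[1.5516]  x^+=[1.1753]  P^+=[0.1047]
step 3: x^-=[1.1753]  P^-=[0.2647]  H_jac=[2.3507]  S=[1.8924]  K=[0.3287]  nu=[-0.8614]  x^+=[0.8921]  P^+=[0.0601]

x_post = [0.8921]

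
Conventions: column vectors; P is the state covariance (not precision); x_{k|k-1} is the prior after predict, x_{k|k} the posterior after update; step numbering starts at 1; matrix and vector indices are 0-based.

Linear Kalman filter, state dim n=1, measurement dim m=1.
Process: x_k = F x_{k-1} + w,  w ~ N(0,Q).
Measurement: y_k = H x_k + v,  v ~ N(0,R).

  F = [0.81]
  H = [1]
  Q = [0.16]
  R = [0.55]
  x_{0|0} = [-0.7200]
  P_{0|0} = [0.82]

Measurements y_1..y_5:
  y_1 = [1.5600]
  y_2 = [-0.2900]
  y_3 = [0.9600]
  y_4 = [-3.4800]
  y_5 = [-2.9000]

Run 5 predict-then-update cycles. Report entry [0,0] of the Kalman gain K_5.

step 1: x^-=[-0.5832]  P^-=[0.6980]  S=[1.2480]  K=[0.5593]  nu=[2.1432]  x^+=[0.6155]  P^+=[0.3076]
step 2: x^-=[0.4985]  P^-=[0.3618]  S=[0.9118]  K=[0.3968]  nu=[-0.7885]  x^+=[0.1856]  P^+=[0.2182]
step 3: x^-=[0.1504]  P^-=[0.3032]  S=[0.8532]  K=[0.3554]  nu=[0.8096]  x^+=[0.4381]  P^+=[0.1954]
step 4: x^-=[0.3548]  P^-=[0.2882]  S=[0.8382]  K=[0.3439]  nu=[-3.8348]  x^+=[-0.9638]  P^+=[0.1891]
step 5: x^-=[-0.7807]  P^-=[0.2841]  S=[0.8341]  K=[0.3406]  nu=[-2.1193]  x^+=[-1.5025]  P^+=[0.1873]

K[0,0] = 0.3406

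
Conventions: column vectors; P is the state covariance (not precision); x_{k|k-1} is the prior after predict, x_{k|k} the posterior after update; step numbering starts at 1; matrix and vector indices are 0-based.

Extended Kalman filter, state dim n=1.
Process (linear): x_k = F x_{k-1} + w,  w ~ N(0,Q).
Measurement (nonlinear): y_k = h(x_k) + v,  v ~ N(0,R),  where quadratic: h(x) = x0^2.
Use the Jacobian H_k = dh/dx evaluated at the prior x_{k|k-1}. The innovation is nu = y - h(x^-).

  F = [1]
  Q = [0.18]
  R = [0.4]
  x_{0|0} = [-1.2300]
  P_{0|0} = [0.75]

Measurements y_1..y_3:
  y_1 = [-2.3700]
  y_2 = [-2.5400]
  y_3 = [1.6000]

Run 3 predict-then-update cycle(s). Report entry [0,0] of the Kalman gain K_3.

step 1: x^-=[-1.2300]  P^-=[0.9300]  H_jac=[-2.4600]  S=[6.0280]  K=[-0.3795]  nu=[-3.8829]  x^+=[0.2437]  P^+=[0.0617]
step 2: x^-=[0.2437]  P^-=[0.2417]  H_jac=[0.4874]  S=[0.4574]  K=[0.2575]  nu=[-2.5994]  x^+=[-0.4258]  P^+=[0.2114]
step 3: x^-=[-0.4258]  P^-=[0.3914]  H_jac=[-0.8515]  S=[0.6838]  K=[-0.4874]  nu=[1.4187]  x^+=[-1.1172]  P^+=[0.2290]

K[0,0] = -0.4874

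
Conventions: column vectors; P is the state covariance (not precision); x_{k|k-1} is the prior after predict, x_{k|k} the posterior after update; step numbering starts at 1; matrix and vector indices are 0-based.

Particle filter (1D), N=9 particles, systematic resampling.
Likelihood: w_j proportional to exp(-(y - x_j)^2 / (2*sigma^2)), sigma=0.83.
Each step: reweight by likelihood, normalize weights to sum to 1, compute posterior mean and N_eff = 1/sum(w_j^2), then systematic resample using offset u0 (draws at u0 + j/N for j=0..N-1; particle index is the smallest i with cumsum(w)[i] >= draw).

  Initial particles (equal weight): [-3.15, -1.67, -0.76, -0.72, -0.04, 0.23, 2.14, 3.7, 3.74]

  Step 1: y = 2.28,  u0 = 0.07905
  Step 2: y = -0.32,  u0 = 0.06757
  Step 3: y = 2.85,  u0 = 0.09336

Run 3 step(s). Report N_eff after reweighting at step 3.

N_eff = 9.0000

step 1: w=[0.0000, 0.0000, 0.0008, 0.0010, 0.0134, 0.0316, 0.6571, 0.1543, 0.1419]  mean=2.5130  Neff=2.0969  idx=[6, 6, 6, 6, 6, 6, 7, 7, 8]
step 2: w=[0.1666, 0.1666, 0.1666, 0.1666, 0.1666, 0.1666, 0.0001, 0.0001, 0.0001]  mean=2.1405  Neff=6.0036  idx=[0, 1, 1, 2, 3, 3, 4, 5, 5]
step 3: w=[0.1111, 0.1111, 0.1111, 0.1111, 0.1111, 0.1111, 0.1111, 0.1111, 0.1111]  mean=2.1400  Neff=9.0000  idx=[0, 1, 2, 3, 4, 5, 6, 7, 8]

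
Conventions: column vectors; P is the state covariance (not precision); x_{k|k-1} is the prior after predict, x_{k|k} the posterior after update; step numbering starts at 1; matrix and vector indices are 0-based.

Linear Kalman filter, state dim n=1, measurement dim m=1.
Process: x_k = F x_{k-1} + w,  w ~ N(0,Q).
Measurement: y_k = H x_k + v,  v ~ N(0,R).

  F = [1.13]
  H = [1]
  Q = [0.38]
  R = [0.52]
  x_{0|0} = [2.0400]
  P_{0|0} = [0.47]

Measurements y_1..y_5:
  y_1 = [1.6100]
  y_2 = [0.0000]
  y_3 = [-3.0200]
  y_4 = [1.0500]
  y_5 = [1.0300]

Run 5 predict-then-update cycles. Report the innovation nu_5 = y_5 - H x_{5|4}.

innov = [1.0590]

step 1: x^-=[2.3052]  P^-=[0.9801]  S=[1.5001]  K=[0.6534]  nu=[-0.6952]  x^+=[1.8510]  P^+=[0.3398]
step 2: x^-=[2.0916]  P^-=[0.8138]  S=[1.3338]  K=[0.6101]  nu=[-2.0916]  x^+=[0.8154]  P^+=[0.3173]
step 3: x^-=[0.9214]  P^-=[0.7851]  S=[1.3051]  K=[0.6016]  nu=[-3.9414]  x^+=[-1.4496]  P^+=[0.3128]
step 4: x^-=[-1.6381]  P^-=[0.7794]  S=[1.2994]  K=[0.5998]  nu=[2.6881]  x^+=[-0.0257]  P^+=[0.3119]
step 5: x^-=[-0.0290]  P^-=[0.7783]  S=[1.2983]  K=[0.5995]  nu=[1.0590]  x^+=[0.6058]  P^+=[0.3117]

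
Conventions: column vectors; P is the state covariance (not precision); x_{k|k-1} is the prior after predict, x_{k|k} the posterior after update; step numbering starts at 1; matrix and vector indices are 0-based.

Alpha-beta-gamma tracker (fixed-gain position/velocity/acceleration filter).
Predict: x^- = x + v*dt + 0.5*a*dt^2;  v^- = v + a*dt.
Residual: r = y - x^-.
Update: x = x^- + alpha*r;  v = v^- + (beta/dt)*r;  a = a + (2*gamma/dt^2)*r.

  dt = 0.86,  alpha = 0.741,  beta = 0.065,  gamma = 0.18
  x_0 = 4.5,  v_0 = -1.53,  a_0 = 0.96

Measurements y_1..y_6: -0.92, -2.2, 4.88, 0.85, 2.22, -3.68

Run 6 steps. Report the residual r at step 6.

step 1: x_pred=3.5392  r=-4.4592  x^+=0.2349  v^+=-1.0414  a^+=-1.2105
step 2: x_pred=-1.1083  r=-1.0917  x^+=-1.9173  v^+=-2.1650  a^+=-1.7419
step 3: x_pred=-4.4233  r=9.3033  x^+=2.4704  v^+=-2.9598  a^+=2.7865
step 4: x_pred=0.9554  r=-0.1054  x^+=0.8773  v^+=-0.5714  a^+=2.7352
step 5: x_pred=1.3973  r=0.8227  x^+=2.0069  v^+=1.8430  a^+=3.1356
step 6: x_pred=4.7515  r=-8.4315  x^+=-1.4963  v^+=3.9024  a^+=-0.9684

resid = -8.4315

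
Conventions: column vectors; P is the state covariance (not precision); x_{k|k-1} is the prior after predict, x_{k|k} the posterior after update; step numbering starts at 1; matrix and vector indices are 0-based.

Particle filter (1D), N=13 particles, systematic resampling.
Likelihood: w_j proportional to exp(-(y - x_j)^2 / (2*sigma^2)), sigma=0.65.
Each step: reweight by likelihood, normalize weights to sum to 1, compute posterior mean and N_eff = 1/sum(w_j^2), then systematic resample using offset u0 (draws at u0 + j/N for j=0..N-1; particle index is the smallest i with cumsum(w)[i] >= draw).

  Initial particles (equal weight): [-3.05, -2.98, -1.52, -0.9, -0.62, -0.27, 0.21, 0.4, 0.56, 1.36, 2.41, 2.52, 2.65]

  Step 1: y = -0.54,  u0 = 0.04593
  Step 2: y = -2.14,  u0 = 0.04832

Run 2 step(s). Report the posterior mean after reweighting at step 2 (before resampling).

post_mean = -1.1329

step 1: w=[0.0001, 0.0002, 0.0763, 0.2038, 0.2358, 0.2180, 0.1221, 0.0835, 0.0568, 0.0033, 0.0000, 0.0000, 0.0000]  mean=-0.4101  Neff=5.6938  idx=[2, 3, 3, 3, 4, 4, 4, 5, 5, 6, 6, 7, 8]
step 2: w=[0.4696, 0.1200, 0.1200, 0.1200, 0.0481, 0.0481, 0.0481, 0.0118, 0.0118, 0.0011, 0.0011, 0.0004, 0.0001]  mean=-1.1329  Neff=3.6907  idx=[0, 0, 0, 0, 0, 0, 1, 1, 2, 3, 3, 5, 6]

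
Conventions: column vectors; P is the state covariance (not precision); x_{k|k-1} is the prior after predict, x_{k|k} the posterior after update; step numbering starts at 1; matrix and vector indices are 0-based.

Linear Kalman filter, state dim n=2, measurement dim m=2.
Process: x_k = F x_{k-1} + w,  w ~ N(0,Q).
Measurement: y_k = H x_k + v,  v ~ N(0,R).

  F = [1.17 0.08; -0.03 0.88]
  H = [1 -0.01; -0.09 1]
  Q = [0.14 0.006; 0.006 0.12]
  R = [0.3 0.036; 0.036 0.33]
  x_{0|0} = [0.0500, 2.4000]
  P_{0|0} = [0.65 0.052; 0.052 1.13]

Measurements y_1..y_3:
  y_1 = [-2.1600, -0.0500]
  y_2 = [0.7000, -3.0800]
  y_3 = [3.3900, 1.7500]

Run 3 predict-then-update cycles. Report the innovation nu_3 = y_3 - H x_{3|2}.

innov = [3.7192, 2.8104]

step 1: x^-=[0.2505, 2.1105]  P^-=[1.0468 0.1162; 0.1162 0.9929]  S=[1.3445 0.0481; 0.0481 1.3105]  K=[0.7781 -0.0118; 0.0522 0.7478]  nu=[-2.3894, -2.1380]  x^+=[-1.5834, 0.3870]  P^+=[0.2335 0.0451; 0.0451 0.2527]
step 2: x^-=[-1.8216, 0.3880]  P^-=[0.4696 0.0619; 0.0619 0.3135]  S=[0.7684 0.0526; 0.0526 0.6362]  K=[0.6117 -0.0196; 0.0436 0.4805]  nu=[2.5255, -3.6320]  x^+=[-0.2054, -1.2467]  P^+=[0.1831 0.0320; 0.0320 0.1630]
step 3: x^-=[-0.3401, -1.0910]  P^-=[0.3977 0.0439; 0.0439 0.2447]  S=[0.6969 0.0417; 0.0417 0.5700]  K=[0.5717 -0.0276; 0.0344 0.4198]  nu=[3.7192, 2.8104]  x^+=[1.7088, 0.2168]  P^+=[0.1708 0.0269; 0.0269 0.1422]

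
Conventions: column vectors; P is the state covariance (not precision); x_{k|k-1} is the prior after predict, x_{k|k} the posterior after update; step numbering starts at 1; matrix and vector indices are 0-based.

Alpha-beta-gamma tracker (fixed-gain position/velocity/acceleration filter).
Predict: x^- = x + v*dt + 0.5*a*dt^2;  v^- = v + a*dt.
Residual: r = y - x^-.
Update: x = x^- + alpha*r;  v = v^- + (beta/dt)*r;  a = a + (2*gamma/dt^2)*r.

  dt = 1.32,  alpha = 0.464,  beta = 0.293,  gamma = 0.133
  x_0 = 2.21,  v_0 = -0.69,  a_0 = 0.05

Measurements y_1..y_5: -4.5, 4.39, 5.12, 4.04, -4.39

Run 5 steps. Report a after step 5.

a_post = -0.6664

step 1: x_pred=1.3428  r=-5.8428  x^+=-1.3683  v^+=-1.9209  a^+=-0.8420
step 2: x_pred=-4.6374  r=9.0274  x^+=-0.4487  v^+=-1.0285  a^+=0.5362
step 3: x_pred=-1.3392  r=6.4592  x^+=1.6579  v^+=1.1130  a^+=1.5223
step 4: x_pred=4.4532  r=-0.4132  x^+=4.2615  v^+=3.0307  a^+=1.4592
step 5: x_pred=9.5332  r=-13.9232  x^+=3.0728  v^+=1.8662  a^+=-0.6664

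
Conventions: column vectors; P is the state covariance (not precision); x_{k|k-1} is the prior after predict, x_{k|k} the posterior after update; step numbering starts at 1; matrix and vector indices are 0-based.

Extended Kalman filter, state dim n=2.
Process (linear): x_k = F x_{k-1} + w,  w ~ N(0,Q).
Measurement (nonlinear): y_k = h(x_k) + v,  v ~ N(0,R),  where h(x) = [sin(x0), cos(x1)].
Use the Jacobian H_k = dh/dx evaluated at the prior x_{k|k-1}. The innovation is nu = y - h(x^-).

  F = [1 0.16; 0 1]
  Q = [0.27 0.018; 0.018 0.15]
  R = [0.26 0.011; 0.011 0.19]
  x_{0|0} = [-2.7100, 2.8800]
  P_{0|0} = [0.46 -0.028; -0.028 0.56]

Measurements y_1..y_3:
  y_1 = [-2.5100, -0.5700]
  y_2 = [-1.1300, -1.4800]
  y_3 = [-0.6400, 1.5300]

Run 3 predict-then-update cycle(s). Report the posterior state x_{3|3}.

x_post = [-0.6514, 3.1290]

step 1: x^-=[-2.2492, 2.8800]  P^-=[0.7354 0.0796; 0.0796 0.7100]  H_jac=[-0.6276 0.0000; 0.0000 -0.2586]  S=[0.5496 0.0239; 0.0239 0.2375]  K=[-0.8396 -0.0021; -0.0575 -0.7674]  nu=[-1.7314, 0.3960]  x^+=[-0.7964, 2.6757]  P^+=[0.3479 0.0373; 0.0373 0.5662]
step 2: x^-=[-0.3683, 2.6757]  P^-=[0.6443 0.1459; 0.1459 0.7162]  H_jac=[0.9330 0.0000; 0.0000 -0.4492]  S=[0.8208 -0.0501; -0.0501 0.3345]  K=[0.7270 -0.0869; 0.1080 -0.9456]  nu=[-0.7700, -0.5866]  x^+=[-0.8771, 3.1472]  P^+=[0.2016 0.0190; 0.0190 0.3973]
step 3: x^-=[-0.3736, 3.1472]  P^-=[0.4878 0.1005; 0.1005 0.5473]  H_jac=[0.9310 0.0000; 0.0000 0.0056]  S=[0.6829 0.0115; 0.0115 0.1900]  K=[0.6657 -0.0374; 0.1369 0.0077]  nu=[-0.2751, 2.5300]  x^+=[-0.6514, 3.1290]  P^+=[0.1855 0.0383; 0.0383 0.5344]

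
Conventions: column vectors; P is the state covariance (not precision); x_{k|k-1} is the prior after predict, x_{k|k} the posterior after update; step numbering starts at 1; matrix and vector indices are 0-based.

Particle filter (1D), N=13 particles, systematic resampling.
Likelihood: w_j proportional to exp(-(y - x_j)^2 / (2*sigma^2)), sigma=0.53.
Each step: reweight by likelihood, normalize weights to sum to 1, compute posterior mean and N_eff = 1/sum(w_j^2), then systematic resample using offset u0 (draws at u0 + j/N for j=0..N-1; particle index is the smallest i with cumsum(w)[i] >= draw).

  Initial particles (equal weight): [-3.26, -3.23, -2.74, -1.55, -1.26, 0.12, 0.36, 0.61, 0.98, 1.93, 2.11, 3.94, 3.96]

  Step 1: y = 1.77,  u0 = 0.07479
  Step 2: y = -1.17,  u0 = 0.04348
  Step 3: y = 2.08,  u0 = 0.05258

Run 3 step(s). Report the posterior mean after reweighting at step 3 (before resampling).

step 1: w=[0.0000, 0.0000, 0.0000, 0.0000, 0.0000, 0.0035, 0.0130, 0.0409, 0.1478, 0.4290, 0.3655, 0.0001, 0.0001]  mean=1.7748  Neff=2.9298  idx=[8, 8, 9, 9, 9, 9, 9, 9, 10, 10, 10, 10, 10]
step 2: w=[0.4998, 0.4998, 0.0001, 0.0001, 0.0001, 0.0001, 0.0001, 0.0001, 0.0000, 0.0000, 0.0000, 0.0000, 0.0000]  mean=0.9804  Neff=2.0019  idx=[0, 0, 0, 0, 0, 0, 1, 1, 1, 1, 1, 1, 1]
step 3: w=[0.0769, 0.0769, 0.0769, 0.0769, 0.0769, 0.0769, 0.0769, 0.0769, 0.0769, 0.0769, 0.0769, 0.0769, 0.0769]  mean=0.9800  Neff=13.0000  idx=[0, 1, 2, 3, 4, 5, 6, 7, 8, 9, 10, 11, 12]

post_mean = 0.9800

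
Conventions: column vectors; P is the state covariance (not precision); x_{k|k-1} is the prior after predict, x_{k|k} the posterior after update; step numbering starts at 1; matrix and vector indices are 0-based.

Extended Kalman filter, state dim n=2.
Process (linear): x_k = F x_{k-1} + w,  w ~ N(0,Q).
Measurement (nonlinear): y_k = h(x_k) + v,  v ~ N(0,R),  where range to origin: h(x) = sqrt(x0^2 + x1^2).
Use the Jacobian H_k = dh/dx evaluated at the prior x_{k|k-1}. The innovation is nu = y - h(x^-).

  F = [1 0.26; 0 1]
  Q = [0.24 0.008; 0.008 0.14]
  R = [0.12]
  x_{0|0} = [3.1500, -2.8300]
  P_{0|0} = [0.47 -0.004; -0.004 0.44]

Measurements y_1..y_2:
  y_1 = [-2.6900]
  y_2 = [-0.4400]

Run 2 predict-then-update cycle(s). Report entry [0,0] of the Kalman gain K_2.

step 1: x^-=[2.4142, -2.8300]  P^-=[0.7377 0.1184; 0.1184 0.5800]  H_jac=[0.6490 -0.7608]  S=[0.6495]  K=[0.5984; -0.5611]  nu=[-6.4098]  x^+=[-1.4216, 0.7664]  P^+=[0.5051 0.3365; 0.3365 0.3755]
step 2: x^-=[-1.2224, 0.7664]  P^-=[0.9454 0.4421; 0.4421 0.5155]  H_jac=[-0.8472 0.5312]  S=[0.5462]  K=[-1.0366; -0.1844]  nu=[-1.8828]  x^+=[0.7293, 1.1136]  P^+=[0.3586 0.3377; 0.3377 0.4970]

K[0,0] = -1.0366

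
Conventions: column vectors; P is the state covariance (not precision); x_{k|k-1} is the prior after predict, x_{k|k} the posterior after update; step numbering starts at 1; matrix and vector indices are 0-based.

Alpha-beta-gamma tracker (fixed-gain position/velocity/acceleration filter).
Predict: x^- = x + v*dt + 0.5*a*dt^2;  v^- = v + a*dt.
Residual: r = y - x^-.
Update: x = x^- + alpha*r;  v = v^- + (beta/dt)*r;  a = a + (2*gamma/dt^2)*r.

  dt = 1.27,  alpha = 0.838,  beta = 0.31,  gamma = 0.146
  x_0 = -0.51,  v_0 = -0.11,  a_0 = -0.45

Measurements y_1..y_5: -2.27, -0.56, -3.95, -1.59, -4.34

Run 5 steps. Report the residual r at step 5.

resid = -1.2774

step 1: x_pred=-1.0126  r=-1.2574  x^+=-2.0663  v^+=-0.9884  a^+=-0.6776
step 2: x_pred=-3.8681  r=3.3081  x^+=-1.0959  v^+=-1.0415  a^+=-0.0787
step 3: x_pred=-2.4822  r=-1.4678  x^+=-3.7122  v^+=-1.4998  a^+=-0.3445
step 4: x_pred=-5.8948  r=4.3048  x^+=-2.2874  v^+=-0.8865  a^+=0.4349
step 5: x_pred=-3.0626  r=-1.2774  x^+=-4.1331  v^+=-0.6461  a^+=0.2036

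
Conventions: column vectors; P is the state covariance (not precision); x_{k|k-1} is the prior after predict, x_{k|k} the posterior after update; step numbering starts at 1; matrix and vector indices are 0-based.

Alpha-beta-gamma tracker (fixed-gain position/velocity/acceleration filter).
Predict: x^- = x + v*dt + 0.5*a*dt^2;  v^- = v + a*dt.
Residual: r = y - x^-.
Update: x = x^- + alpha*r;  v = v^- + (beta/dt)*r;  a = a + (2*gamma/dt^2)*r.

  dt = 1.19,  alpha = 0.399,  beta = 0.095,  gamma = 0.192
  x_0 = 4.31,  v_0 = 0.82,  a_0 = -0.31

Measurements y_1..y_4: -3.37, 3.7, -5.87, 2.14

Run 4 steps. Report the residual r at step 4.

step 1: x_pred=5.0663  r=-8.4363  x^+=1.7002  v^+=-0.2224  a^+=-2.5976
step 2: x_pred=-0.4037  r=4.1037  x^+=1.2337  v^+=-2.9860  a^+=-1.4849
step 3: x_pred=-3.3710  r=-2.4990  x^+=-4.3681  v^+=-4.9525  a^+=-2.1625
step 4: x_pred=-11.7927  r=13.9327  x^+=-6.2336  v^+=-6.4136  a^+=1.6156

resid = 13.9327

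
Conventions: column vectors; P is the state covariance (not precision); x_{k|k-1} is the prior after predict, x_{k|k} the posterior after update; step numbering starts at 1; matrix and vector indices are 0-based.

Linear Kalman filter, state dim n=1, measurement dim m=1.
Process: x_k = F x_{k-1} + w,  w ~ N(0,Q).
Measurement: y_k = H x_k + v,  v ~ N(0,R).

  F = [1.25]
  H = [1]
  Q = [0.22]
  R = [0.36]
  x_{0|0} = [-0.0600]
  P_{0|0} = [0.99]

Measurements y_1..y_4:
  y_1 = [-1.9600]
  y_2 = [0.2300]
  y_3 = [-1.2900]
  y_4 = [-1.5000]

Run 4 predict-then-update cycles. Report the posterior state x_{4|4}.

step 1: x^-=[-0.0750]  P^-=[1.7669]  S=[2.1269]  K=[0.8307]  nu=[-1.8850]  x^+=[-1.6409]  P^+=[0.2991]
step 2: x^-=[-2.0512]  P^-=[0.6873]  S=[1.0473]  K=[0.6563]  nu=[2.2812]  x^+=[-0.5541]  P^+=[0.2363]
step 3: x^-=[-0.6927]  P^-=[0.5891]  S=[0.9491]  K=[0.6207]  nu=[-0.5973]  x^+=[-1.0634]  P^+=[0.2235]
step 4: x^-=[-1.3293]  P^-=[0.5691]  S=[0.9291]  K=[0.6125]  nu=[-0.1707]  x^+=[-1.4339]  P^+=[0.2205]

x_post = [-1.4339]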